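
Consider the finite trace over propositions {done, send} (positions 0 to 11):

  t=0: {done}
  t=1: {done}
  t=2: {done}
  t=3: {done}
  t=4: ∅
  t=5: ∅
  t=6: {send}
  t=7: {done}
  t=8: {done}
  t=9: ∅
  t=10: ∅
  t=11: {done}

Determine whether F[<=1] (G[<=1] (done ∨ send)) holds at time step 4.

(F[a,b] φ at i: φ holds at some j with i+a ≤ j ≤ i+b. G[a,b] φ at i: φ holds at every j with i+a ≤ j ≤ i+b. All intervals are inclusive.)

No

Check G[<=1] (done ∨ send) at each j in [4,5]:
  j=4: fails at 4
  j=5: fails at 5
No position in the window satisfies it → formula fails.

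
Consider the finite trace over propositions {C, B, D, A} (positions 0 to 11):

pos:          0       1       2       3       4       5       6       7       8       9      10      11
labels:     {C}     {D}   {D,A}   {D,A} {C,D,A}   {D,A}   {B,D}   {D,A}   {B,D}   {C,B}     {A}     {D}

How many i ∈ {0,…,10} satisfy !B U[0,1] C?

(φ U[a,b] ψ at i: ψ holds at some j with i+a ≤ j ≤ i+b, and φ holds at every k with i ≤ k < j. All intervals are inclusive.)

4

Evaluate at each i in [0,10]:
  i=0: ✓ (rhs at j=0)
  i=1: ✗ (no rhs in [1,2])
  i=2: ✗ (no rhs in [2,3])
  i=3: ✓ (rhs at j=4; lhs holds on [3,3])
  i=4: ✓ (rhs at j=4)
  i=5: ✗ (no rhs in [5,6])
  i=6: ✗ (no rhs in [6,7])
  i=7: ✗ (no rhs in [7,8])
  i=8: ✗ (lhs fails at k=8 before rhs at j=9)
  i=9: ✓ (rhs at j=9)
  i=10: ✗ (no rhs in [10,11])
Positions where it holds: {0, 3, 4, 9} → 4.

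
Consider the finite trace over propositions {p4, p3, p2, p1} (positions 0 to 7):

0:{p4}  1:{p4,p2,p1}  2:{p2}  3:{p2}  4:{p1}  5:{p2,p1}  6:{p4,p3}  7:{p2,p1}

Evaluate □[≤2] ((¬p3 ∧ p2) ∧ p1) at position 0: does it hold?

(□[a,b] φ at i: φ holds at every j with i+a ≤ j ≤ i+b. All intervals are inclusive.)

No

Check ((¬p3 ∧ p2) ∧ p1) at every j in [0,2]:
  j=0: false
  j=1: true
  j=2: false
Fails at j=0 → formula fails.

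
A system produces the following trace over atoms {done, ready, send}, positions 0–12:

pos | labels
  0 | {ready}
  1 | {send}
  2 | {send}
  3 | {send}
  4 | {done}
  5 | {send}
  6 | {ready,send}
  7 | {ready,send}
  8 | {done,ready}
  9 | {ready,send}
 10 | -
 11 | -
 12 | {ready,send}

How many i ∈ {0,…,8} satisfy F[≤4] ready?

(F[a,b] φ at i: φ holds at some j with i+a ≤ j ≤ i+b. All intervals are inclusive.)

Evaluate at each i in [0,8]:
  i=0: ✓ (witness j=0)
  i=1: ✗ (none in [1,5])
  i=2: ✓ (witness j=6)
  i=3: ✓ (witness j=6)
  i=4: ✓ (witness j=6)
  i=5: ✓ (witness j=6)
  i=6: ✓ (witness j=6)
  i=7: ✓ (witness j=7)
  i=8: ✓ (witness j=8)
Positions where it holds: {0, 2, 3, 4, 5, 6, 7, 8} → 8.

8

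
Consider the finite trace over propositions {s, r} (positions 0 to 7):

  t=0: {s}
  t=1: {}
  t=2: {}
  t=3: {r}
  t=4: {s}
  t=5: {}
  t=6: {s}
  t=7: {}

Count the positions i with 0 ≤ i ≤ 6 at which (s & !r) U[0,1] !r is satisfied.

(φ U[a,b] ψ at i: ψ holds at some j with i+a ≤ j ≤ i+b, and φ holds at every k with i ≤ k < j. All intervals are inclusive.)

Evaluate at each i in [0,6]:
  i=0: ✓ (rhs at j=0)
  i=1: ✓ (rhs at j=1)
  i=2: ✓ (rhs at j=2)
  i=3: ✗ (lhs fails at k=3 before rhs at j=4)
  i=4: ✓ (rhs at j=4)
  i=5: ✓ (rhs at j=5)
  i=6: ✓ (rhs at j=6)
Positions where it holds: {0, 1, 2, 4, 5, 6} → 6.

6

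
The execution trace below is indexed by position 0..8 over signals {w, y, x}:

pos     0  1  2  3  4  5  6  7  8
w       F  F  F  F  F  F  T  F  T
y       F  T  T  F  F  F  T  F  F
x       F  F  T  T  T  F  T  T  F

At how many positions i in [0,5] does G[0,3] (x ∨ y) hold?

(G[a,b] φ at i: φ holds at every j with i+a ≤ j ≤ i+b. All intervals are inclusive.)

1

Evaluate at each i in [0,5]:
  i=0: ✗ (fails at j=0)
  i=1: ✓ (all of [1,4])
  i=2: ✗ (fails at j=5)
  i=3: ✗ (fails at j=5)
  i=4: ✗ (fails at j=5)
  i=5: ✗ (fails at j=5)
Positions where it holds: {1} → 1.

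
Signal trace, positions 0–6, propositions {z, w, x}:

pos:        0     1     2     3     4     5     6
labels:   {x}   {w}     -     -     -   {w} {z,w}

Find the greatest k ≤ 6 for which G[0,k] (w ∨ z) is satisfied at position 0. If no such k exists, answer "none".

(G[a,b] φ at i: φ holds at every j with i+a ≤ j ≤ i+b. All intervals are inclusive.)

none

(w ∨ z) must hold from j=0 onward; find where it first fails.
  j=0: fails → no k works.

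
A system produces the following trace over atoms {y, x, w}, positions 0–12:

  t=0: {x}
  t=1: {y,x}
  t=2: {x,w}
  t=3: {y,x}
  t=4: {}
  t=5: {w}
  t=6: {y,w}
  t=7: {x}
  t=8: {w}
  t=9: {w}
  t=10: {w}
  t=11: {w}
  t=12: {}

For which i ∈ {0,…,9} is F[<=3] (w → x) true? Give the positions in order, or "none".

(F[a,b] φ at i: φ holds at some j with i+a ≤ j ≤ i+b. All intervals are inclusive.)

Evaluate at each i in [0,9]:
  i=0: ✓ (witness j=0)
  i=1: ✓ (witness j=1)
  i=2: ✓ (witness j=2)
  i=3: ✓ (witness j=3)
  i=4: ✓ (witness j=4)
  i=5: ✓ (witness j=7)
  i=6: ✓ (witness j=7)
  i=7: ✓ (witness j=7)
  i=8: ✗ (none in [8,11])
  i=9: ✓ (witness j=12)

0, 1, 2, 3, 4, 5, 6, 7, 9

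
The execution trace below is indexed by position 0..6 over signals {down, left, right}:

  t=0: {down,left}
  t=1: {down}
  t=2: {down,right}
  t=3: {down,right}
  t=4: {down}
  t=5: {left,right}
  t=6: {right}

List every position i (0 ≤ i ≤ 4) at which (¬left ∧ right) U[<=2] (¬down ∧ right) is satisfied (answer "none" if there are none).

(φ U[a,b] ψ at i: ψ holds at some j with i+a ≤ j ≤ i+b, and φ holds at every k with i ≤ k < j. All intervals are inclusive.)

none

Evaluate at each i in [0,4]:
  i=0: ✗ (no rhs in [0,2])
  i=1: ✗ (no rhs in [1,3])
  i=2: ✗ (no rhs in [2,4])
  i=3: ✗ (lhs fails at k=4 before rhs at j=5)
  i=4: ✗ (lhs fails at k=4 before rhs at j=5)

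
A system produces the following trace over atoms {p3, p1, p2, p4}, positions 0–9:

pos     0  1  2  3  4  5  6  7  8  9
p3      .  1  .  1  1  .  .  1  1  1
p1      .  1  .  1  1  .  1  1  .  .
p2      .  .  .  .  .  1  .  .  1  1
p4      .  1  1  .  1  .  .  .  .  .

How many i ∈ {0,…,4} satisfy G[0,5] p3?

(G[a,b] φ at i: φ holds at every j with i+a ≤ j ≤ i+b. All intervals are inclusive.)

0

Evaluate at each i in [0,4]:
  i=0: ✗ (fails at j=0)
  i=1: ✗ (fails at j=2)
  i=2: ✗ (fails at j=2)
  i=3: ✗ (fails at j=5)
  i=4: ✗ (fails at j=5)
Positions where it holds: {} → 0.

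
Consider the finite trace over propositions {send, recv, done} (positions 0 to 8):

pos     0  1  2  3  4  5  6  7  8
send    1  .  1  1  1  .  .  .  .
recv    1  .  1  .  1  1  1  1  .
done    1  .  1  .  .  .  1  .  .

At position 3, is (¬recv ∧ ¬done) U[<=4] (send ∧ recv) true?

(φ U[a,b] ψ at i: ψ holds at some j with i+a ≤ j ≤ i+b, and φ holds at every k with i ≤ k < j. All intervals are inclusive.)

Holds

Need some j in [3,7] with (send ∧ recv), and (¬recv ∧ ¬done) at every k in [3,j-1].
  j=3: (send ∧ recv) false.
  j=4: (send ∧ recv) holds; (¬recv ∧ ¬done) holds at every k in [3,3] → satisfied.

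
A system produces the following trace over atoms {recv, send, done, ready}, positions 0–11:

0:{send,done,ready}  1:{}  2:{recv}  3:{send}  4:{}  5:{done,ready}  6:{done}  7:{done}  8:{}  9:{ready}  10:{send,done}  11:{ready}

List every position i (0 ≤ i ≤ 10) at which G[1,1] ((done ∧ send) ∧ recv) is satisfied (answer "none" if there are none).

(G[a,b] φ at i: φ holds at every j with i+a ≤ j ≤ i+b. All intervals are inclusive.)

Evaluate at each i in [0,10]:
  i=0: ✗ (fails at j=1)
  i=1: ✗ (fails at j=2)
  i=2: ✗ (fails at j=3)
  i=3: ✗ (fails at j=4)
  i=4: ✗ (fails at j=5)
  i=5: ✗ (fails at j=6)
  i=6: ✗ (fails at j=7)
  i=7: ✗ (fails at j=8)
  i=8: ✗ (fails at j=9)
  i=9: ✗ (fails at j=10)
  i=10: ✗ (fails at j=11)

none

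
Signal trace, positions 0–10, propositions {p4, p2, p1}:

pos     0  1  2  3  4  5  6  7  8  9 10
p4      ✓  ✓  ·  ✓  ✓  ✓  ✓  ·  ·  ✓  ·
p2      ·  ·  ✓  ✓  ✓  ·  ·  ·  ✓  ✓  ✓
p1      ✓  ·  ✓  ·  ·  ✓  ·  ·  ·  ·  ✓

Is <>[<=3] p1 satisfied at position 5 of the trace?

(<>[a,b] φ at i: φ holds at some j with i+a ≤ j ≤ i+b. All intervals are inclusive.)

True

Check p1 at each j in [5,8]:
  j=5: true
  j=6: false
  j=7: false
  j=8: false
Found at j=5 → formula holds.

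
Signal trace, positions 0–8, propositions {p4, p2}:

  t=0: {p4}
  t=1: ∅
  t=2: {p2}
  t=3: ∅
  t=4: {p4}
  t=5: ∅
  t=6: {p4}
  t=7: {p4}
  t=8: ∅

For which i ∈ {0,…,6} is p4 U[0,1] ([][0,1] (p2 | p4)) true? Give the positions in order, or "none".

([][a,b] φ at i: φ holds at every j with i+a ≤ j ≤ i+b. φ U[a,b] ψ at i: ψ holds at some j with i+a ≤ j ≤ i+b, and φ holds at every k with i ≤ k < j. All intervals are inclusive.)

6

Evaluate at each i in [0,6]:
  i=0: ✗ (no rhs in [0,1])
  i=1: ✗ (no rhs in [1,2])
  i=2: ✗ (no rhs in [2,3])
  i=3: ✗ (no rhs in [3,4])
  i=4: ✗ (no rhs in [4,5])
  i=5: ✗ (lhs fails at k=5 before rhs at j=6)
  i=6: ✓ (rhs at j=6)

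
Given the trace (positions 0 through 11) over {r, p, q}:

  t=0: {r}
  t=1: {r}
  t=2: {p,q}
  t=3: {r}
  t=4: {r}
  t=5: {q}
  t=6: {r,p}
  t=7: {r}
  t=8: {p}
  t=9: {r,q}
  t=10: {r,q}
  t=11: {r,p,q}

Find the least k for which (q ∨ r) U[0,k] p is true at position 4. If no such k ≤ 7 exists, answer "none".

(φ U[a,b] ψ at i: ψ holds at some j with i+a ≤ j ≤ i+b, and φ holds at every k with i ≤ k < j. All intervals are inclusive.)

2

Need earliest j ≥ 4 with p, and (q ∨ r) at every k in [4,j-1].
  j=4: rhs fails.
  j=5: rhs fails.
  j=6: rhs holds; lhs holds on [4,5]. k = 2.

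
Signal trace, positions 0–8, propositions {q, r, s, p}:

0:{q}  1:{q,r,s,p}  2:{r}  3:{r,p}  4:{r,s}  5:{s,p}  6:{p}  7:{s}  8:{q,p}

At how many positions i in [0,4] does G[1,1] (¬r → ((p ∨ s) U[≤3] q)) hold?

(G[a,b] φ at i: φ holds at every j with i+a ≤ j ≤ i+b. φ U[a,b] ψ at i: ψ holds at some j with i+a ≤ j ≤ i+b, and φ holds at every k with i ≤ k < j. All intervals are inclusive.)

Evaluate at each i in [0,4]:
  i=0: ✓ (all of [1,1])
  i=1: ✓ (all of [2,2])
  i=2: ✓ (all of [3,3])
  i=3: ✓ (all of [4,4])
  i=4: ✓ (all of [5,5])
Positions where it holds: {0, 1, 2, 3, 4} → 5.

5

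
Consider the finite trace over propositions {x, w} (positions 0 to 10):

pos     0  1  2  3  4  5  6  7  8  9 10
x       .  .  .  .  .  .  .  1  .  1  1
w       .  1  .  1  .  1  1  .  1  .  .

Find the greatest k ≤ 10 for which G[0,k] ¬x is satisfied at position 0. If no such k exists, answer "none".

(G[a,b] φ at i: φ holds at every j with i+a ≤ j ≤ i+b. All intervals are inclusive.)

¬x must hold from j=0 onward; find where it first fails.
  j=0: holds
  j=1: holds
  j=2: holds
  j=3: holds
  j=4: holds
  j=5: holds
  j=6: holds
  j=7: fails
Holds on [0,6], so largest k = 6.

6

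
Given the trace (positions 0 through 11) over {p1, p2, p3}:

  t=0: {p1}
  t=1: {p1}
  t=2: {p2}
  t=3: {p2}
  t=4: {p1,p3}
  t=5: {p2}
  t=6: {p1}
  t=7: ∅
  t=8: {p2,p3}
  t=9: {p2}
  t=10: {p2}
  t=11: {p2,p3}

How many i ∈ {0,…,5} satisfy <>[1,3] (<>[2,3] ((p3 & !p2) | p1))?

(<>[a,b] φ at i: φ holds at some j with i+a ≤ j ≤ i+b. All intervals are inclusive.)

4

Evaluate at each i in [0,5]:
  i=0: ✓ (witness j=1)
  i=1: ✓ (witness j=2)
  i=2: ✓ (witness j=3)
  i=3: ✓ (witness j=4)
  i=4: ✗ (none in [5,7])
  i=5: ✗ (none in [6,8])
Positions where it holds: {0, 1, 2, 3} → 4.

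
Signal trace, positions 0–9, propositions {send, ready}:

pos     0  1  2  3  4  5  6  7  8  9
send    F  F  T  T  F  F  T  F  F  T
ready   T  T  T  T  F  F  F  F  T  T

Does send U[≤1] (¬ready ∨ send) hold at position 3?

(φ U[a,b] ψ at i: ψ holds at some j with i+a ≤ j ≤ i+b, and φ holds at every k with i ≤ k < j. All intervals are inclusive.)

Need some j in [3,4] with (¬ready ∨ send), and send at every k in [3,j-1].
  j=3: (¬ready ∨ send) holds; no prefix to check → satisfied.

Yes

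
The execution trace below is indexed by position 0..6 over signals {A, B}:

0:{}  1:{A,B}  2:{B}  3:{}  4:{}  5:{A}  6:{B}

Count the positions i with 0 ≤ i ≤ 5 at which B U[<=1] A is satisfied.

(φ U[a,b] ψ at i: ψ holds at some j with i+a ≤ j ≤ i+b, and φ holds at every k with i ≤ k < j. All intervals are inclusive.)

Evaluate at each i in [0,5]:
  i=0: ✗ (lhs fails at k=0 before rhs at j=1)
  i=1: ✓ (rhs at j=1)
  i=2: ✗ (no rhs in [2,3])
  i=3: ✗ (no rhs in [3,4])
  i=4: ✗ (lhs fails at k=4 before rhs at j=5)
  i=5: ✓ (rhs at j=5)
Positions where it holds: {1, 5} → 2.

2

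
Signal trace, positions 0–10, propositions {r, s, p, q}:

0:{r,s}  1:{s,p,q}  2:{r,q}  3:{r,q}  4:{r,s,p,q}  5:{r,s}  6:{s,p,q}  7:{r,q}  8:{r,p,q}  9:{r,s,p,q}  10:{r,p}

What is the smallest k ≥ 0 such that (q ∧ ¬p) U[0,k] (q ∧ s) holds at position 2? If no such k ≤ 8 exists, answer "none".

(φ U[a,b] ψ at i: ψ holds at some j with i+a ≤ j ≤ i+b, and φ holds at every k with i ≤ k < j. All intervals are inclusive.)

2

Need earliest j ≥ 2 with (q ∧ s), and (q ∧ ¬p) at every k in [2,j-1].
  j=2: rhs fails.
  j=3: rhs fails.
  j=4: rhs holds; lhs holds on [2,3]. k = 2.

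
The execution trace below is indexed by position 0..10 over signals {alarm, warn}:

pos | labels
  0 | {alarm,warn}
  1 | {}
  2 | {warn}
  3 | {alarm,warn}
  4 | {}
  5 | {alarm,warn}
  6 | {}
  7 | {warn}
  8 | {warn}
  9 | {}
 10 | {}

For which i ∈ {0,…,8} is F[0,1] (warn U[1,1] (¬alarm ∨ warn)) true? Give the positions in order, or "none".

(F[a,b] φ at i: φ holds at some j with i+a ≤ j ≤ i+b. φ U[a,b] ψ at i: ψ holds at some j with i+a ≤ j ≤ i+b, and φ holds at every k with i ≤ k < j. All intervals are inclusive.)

0, 1, 2, 3, 4, 5, 6, 7, 8

Evaluate at each i in [0,8]:
  i=0: ✓ (witness j=0)
  i=1: ✓ (witness j=2)
  i=2: ✓ (witness j=2)
  i=3: ✓ (witness j=3)
  i=4: ✓ (witness j=5)
  i=5: ✓ (witness j=5)
  i=6: ✓ (witness j=7)
  i=7: ✓ (witness j=7)
  i=8: ✓ (witness j=8)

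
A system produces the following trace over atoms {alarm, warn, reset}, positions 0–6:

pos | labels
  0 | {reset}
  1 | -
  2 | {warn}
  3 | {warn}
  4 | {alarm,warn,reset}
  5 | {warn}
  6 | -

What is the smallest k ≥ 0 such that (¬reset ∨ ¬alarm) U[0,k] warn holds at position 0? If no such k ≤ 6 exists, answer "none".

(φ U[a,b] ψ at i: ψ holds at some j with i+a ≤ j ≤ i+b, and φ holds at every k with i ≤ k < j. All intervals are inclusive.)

Need earliest j ≥ 0 with warn, and (¬reset ∨ ¬alarm) at every k in [0,j-1].
  j=0: rhs fails.
  j=1: rhs fails.
  j=2: rhs holds; lhs holds on [0,1]. k = 2.

2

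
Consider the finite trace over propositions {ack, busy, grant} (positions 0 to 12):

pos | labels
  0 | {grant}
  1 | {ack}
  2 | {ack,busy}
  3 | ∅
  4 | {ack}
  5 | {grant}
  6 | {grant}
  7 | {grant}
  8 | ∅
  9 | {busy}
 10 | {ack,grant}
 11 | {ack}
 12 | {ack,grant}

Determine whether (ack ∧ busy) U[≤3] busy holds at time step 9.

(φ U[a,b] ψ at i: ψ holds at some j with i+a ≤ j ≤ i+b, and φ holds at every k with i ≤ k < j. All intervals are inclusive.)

Need some j in [9,12] with busy, and (ack ∧ busy) at every k in [9,j-1].
  j=9: busy holds; no prefix to check → satisfied.

True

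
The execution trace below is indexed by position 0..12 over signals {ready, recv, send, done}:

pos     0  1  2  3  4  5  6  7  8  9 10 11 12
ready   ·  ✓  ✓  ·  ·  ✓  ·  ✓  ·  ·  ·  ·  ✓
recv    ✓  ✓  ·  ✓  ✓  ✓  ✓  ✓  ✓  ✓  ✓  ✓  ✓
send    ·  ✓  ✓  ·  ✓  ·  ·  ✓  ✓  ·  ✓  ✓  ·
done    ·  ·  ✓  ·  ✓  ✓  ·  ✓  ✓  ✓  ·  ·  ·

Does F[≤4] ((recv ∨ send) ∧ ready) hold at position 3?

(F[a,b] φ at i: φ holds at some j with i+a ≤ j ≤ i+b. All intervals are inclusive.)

Check ((recv ∨ send) ∧ ready) at each j in [3,7]:
  j=3: false
  j=4: false
  j=5: true
  j=6: false
  j=7: true
Found at j=5 → formula holds.

Holds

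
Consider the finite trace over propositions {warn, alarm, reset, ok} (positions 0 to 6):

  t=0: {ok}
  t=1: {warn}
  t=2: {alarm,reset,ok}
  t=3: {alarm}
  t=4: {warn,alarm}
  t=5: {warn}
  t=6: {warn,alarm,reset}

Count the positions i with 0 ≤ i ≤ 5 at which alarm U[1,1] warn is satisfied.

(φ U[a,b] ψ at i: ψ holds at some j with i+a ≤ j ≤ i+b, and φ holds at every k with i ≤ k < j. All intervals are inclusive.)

Evaluate at each i in [0,5]:
  i=0: ✗ (lhs fails at k=0 before rhs at j=1)
  i=1: ✗ (no rhs in [2,2])
  i=2: ✗ (no rhs in [3,3])
  i=3: ✓ (rhs at j=4; lhs holds on [3,3])
  i=4: ✓ (rhs at j=5; lhs holds on [4,4])
  i=5: ✗ (lhs fails at k=5 before rhs at j=6)
Positions where it holds: {3, 4} → 2.

2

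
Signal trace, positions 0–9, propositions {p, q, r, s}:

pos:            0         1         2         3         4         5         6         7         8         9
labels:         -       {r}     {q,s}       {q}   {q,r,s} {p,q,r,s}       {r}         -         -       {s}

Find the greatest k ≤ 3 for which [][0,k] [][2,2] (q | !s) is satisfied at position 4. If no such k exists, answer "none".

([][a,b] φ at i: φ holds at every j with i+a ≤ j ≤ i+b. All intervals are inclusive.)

[][2,2] (q | !s) must hold from j=4 onward; find where it first fails.
  j=4: holds
  j=5: holds
  j=6: holds
  j=7: fails
Holds on [4,6], so largest k = 2.

2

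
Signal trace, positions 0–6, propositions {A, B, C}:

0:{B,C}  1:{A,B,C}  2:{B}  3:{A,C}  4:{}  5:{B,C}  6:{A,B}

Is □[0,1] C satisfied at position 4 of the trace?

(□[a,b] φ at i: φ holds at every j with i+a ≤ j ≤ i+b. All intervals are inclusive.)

Does not hold

Check C at every j in [4,5]:
  j=4: false
  j=5: true
Fails at j=4 → formula fails.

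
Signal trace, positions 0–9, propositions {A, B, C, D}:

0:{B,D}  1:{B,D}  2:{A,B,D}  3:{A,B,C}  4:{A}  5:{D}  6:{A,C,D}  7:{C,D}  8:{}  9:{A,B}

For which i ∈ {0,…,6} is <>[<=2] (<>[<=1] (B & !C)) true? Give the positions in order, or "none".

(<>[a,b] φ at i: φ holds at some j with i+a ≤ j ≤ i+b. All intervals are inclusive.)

0, 1, 2, 6

Evaluate at each i in [0,6]:
  i=0: ✓ (witness j=0)
  i=1: ✓ (witness j=1)
  i=2: ✓ (witness j=2)
  i=3: ✗ (none in [3,5])
  i=4: ✗ (none in [4,6])
  i=5: ✗ (none in [5,7])
  i=6: ✓ (witness j=8)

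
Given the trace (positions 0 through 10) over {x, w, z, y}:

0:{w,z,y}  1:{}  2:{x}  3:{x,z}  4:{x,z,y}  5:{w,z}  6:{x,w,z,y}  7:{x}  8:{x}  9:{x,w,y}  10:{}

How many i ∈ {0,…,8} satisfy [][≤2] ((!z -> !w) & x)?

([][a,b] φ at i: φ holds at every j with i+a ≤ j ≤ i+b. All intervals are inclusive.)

Evaluate at each i in [0,8]:
  i=0: ✗ (fails at j=0)
  i=1: ✗ (fails at j=1)
  i=2: ✓ (all of [2,4])
  i=3: ✗ (fails at j=5)
  i=4: ✗ (fails at j=5)
  i=5: ✗ (fails at j=5)
  i=6: ✓ (all of [6,8])
  i=7: ✗ (fails at j=9)
  i=8: ✗ (fails at j=9)
Positions where it holds: {2, 6} → 2.

2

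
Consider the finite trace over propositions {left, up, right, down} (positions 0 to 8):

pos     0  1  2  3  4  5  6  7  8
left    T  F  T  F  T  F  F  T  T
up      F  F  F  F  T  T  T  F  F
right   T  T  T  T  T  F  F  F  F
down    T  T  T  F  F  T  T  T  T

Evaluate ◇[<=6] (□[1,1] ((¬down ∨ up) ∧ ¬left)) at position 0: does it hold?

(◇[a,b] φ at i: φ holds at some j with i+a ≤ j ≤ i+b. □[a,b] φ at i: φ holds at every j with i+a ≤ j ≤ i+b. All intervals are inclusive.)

Yes

Check □[1,1] ((¬down ∨ up) ∧ ¬left) at each j in [0,6]:
  j=0: fails at 1
  j=1: fails at 2
  j=2: holds on [3,3]
  j=3: fails at 4
  j=4: holds on [5,5]
  j=5: holds on [6,6]
  j=6: fails at 7
Found at j=2 → formula holds.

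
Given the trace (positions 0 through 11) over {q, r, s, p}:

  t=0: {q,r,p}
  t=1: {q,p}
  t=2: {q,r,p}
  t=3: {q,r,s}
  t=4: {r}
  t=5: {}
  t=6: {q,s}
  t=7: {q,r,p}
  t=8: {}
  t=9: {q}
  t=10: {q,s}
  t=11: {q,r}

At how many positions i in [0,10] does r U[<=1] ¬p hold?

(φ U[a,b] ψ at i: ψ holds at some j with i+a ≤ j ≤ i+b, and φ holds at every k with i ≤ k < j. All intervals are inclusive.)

Evaluate at each i in [0,10]:
  i=0: ✗ (no rhs in [0,1])
  i=1: ✗ (no rhs in [1,2])
  i=2: ✓ (rhs at j=3; lhs holds on [2,2])
  i=3: ✓ (rhs at j=3)
  i=4: ✓ (rhs at j=4)
  i=5: ✓ (rhs at j=5)
  i=6: ✓ (rhs at j=6)
  i=7: ✓ (rhs at j=8; lhs holds on [7,7])
  i=8: ✓ (rhs at j=8)
  i=9: ✓ (rhs at j=9)
  i=10: ✓ (rhs at j=10)
Positions where it holds: {2, 3, 4, 5, 6, 7, 8, 9, 10} → 9.

9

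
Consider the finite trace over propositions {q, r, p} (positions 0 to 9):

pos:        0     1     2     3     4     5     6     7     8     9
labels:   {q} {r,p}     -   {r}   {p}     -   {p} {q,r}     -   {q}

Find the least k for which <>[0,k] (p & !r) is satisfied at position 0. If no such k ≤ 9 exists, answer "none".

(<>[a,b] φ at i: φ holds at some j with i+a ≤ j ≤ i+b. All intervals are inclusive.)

Scan j = 0,1,… for (p & !r):
  j=0: fails
  j=1: fails
  j=2: fails
  j=3: fails
  j=4: holds
First hit at j=4, so smallest k = 4-0 = 4.

4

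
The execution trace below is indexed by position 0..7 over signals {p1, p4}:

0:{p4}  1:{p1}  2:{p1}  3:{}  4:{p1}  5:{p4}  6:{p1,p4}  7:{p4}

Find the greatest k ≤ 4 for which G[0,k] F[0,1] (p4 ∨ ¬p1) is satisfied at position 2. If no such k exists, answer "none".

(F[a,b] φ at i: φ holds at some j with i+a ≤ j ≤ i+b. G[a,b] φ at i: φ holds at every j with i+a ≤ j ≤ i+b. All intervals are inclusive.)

4

F[0,1] (p4 ∨ ¬p1) must hold from j=2 onward; find where it first fails.
  j=2: holds
  j=3: holds
  j=4: holds
  j=5: holds
  j=6: holds
Holds through j=6; largest k = 4.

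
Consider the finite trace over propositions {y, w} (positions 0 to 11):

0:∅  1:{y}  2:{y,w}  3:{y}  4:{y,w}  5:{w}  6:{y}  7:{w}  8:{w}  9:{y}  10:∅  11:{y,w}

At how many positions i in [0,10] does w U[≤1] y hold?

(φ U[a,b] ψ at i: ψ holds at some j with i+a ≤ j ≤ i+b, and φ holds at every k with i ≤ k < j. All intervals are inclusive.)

Evaluate at each i in [0,10]:
  i=0: ✗ (lhs fails at k=0 before rhs at j=1)
  i=1: ✓ (rhs at j=1)
  i=2: ✓ (rhs at j=2)
  i=3: ✓ (rhs at j=3)
  i=4: ✓ (rhs at j=4)
  i=5: ✓ (rhs at j=6; lhs holds on [5,5])
  i=6: ✓ (rhs at j=6)
  i=7: ✗ (no rhs in [7,8])
  i=8: ✓ (rhs at j=9; lhs holds on [8,8])
  i=9: ✓ (rhs at j=9)
  i=10: ✗ (lhs fails at k=10 before rhs at j=11)
Positions where it holds: {1, 2, 3, 4, 5, 6, 8, 9} → 8.

8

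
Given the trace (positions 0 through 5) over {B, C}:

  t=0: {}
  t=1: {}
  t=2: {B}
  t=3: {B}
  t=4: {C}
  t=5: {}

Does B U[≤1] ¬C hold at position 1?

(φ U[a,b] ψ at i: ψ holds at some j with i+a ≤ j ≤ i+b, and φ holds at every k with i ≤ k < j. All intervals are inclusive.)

Need some j in [1,2] with ¬C, and B at every k in [1,j-1].
  j=1: ¬C holds; no prefix to check → satisfied.

Holds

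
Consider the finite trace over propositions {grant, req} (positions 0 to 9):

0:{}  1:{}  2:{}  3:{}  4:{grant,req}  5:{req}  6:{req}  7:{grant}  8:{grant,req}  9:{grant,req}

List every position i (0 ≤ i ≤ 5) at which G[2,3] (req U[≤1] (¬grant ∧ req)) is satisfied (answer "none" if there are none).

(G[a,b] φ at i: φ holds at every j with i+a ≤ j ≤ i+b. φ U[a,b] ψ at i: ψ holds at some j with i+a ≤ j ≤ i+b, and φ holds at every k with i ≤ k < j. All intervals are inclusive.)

Evaluate at each i in [0,5]:
  i=0: ✗ (fails at j=2)
  i=1: ✗ (fails at j=3)
  i=2: ✓ (all of [4,5])
  i=3: ✓ (all of [5,6])
  i=4: ✗ (fails at j=7)
  i=5: ✗ (fails at j=7)

2, 3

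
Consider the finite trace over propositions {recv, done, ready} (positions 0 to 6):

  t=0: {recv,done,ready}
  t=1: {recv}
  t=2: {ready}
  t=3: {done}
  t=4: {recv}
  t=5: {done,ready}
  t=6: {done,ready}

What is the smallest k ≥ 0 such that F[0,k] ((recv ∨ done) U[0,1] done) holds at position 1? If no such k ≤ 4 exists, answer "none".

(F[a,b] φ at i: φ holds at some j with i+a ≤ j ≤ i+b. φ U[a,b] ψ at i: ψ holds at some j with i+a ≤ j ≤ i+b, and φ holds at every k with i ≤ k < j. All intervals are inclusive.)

Scan j = 1,2,… for ((recv ∨ done) U[0,1] done):
  j=1: fails
  j=2: fails
  j=3: holds
First hit at j=3, so smallest k = 3-1 = 2.

2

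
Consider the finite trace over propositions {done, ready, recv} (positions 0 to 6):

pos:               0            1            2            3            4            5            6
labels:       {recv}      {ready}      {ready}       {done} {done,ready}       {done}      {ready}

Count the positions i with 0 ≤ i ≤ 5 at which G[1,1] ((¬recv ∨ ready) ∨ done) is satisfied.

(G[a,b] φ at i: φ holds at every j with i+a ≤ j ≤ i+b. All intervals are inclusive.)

6

Evaluate at each i in [0,5]:
  i=0: ✓ (all of [1,1])
  i=1: ✓ (all of [2,2])
  i=2: ✓ (all of [3,3])
  i=3: ✓ (all of [4,4])
  i=4: ✓ (all of [5,5])
  i=5: ✓ (all of [6,6])
Positions where it holds: {0, 1, 2, 3, 4, 5} → 6.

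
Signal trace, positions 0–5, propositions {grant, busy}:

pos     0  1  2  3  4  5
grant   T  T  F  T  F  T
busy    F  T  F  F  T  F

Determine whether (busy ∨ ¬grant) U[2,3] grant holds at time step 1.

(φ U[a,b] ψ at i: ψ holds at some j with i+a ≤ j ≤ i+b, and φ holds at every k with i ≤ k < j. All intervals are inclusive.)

Yes

Need some j in [3,4] with grant, and (busy ∨ ¬grant) at every k in [1,j-1].
  j=3: grant holds; (busy ∨ ¬grant) holds at every k in [1,2] → satisfied.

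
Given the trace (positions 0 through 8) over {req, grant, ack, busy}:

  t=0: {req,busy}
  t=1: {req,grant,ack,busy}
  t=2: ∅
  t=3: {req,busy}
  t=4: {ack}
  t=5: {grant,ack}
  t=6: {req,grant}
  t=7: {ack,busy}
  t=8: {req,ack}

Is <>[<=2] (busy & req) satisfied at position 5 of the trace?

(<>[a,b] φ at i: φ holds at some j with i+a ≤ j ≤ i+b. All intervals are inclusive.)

Check (busy & req) at each j in [5,7]:
  j=5: false
  j=6: false
  j=7: false
No position in the window satisfies it → formula fails.

No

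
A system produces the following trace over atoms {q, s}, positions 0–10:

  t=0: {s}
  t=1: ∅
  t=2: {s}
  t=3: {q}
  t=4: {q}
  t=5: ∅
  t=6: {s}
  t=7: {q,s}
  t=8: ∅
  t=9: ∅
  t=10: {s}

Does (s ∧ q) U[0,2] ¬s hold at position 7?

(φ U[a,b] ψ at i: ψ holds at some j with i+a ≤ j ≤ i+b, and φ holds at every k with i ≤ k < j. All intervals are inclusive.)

Yes

Need some j in [7,9] with ¬s, and (s ∧ q) at every k in [7,j-1].
  j=7: ¬s false.
  j=8: ¬s holds; (s ∧ q) holds at every k in [7,7] → satisfied.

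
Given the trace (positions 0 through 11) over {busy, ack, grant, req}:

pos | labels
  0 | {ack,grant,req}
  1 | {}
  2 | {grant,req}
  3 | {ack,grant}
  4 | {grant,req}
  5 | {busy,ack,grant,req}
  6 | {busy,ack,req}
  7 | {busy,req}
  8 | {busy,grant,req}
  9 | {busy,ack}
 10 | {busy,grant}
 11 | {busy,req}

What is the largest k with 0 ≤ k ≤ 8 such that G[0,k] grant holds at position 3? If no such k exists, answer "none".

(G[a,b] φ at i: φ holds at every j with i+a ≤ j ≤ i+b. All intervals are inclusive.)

grant must hold from j=3 onward; find where it first fails.
  j=3: holds
  j=4: holds
  j=5: holds
  j=6: fails
Holds on [3,5], so largest k = 2.

2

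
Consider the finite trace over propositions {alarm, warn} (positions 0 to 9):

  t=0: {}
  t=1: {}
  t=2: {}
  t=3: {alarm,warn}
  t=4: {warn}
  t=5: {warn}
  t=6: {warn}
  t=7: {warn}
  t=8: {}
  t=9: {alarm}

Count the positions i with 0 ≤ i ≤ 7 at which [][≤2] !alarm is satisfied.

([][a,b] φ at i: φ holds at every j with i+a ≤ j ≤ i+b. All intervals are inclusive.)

Evaluate at each i in [0,7]:
  i=0: ✓ (all of [0,2])
  i=1: ✗ (fails at j=3)
  i=2: ✗ (fails at j=3)
  i=3: ✗ (fails at j=3)
  i=4: ✓ (all of [4,6])
  i=5: ✓ (all of [5,7])
  i=6: ✓ (all of [6,8])
  i=7: ✗ (fails at j=9)
Positions where it holds: {0, 4, 5, 6} → 4.

4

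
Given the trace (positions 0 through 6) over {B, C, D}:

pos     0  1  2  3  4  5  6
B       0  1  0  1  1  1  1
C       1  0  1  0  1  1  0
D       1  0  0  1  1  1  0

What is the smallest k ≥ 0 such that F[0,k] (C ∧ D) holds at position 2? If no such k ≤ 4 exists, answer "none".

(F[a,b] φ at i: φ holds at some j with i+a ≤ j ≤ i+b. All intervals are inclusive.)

2

Scan j = 2,3,… for (C ∧ D):
  j=2: fails
  j=3: fails
  j=4: holds
First hit at j=4, so smallest k = 4-2 = 2.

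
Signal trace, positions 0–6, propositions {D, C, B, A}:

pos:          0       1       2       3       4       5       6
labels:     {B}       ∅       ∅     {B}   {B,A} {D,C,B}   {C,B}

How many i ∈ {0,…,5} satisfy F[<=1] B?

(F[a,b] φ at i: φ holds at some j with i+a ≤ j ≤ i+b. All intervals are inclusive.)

5

Evaluate at each i in [0,5]:
  i=0: ✓ (witness j=0)
  i=1: ✗ (none in [1,2])
  i=2: ✓ (witness j=3)
  i=3: ✓ (witness j=3)
  i=4: ✓ (witness j=4)
  i=5: ✓ (witness j=5)
Positions where it holds: {0, 2, 3, 4, 5} → 5.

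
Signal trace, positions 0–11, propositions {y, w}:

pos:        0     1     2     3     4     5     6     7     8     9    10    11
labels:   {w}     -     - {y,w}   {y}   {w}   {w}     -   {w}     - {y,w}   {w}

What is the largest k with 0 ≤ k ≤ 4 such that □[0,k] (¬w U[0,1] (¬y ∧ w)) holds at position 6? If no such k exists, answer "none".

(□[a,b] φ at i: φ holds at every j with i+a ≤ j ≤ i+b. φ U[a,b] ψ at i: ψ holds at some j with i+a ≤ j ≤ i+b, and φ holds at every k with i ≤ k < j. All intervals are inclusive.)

(¬w U[0,1] (¬y ∧ w)) must hold from j=6 onward; find where it first fails.
  j=6: holds
  j=7: holds
  j=8: holds
  j=9: fails
Holds on [6,8], so largest k = 2.

2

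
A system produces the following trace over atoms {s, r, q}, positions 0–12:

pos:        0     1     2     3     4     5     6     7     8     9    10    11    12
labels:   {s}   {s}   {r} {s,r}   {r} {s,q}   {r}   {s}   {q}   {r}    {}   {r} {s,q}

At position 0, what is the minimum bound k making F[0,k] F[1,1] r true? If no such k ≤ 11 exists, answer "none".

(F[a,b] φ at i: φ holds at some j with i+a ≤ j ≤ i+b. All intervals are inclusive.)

1

Scan j = 0,1,… for F[1,1] r:
  j=0: fails
  j=1: holds
First hit at j=1, so smallest k = 1-0 = 1.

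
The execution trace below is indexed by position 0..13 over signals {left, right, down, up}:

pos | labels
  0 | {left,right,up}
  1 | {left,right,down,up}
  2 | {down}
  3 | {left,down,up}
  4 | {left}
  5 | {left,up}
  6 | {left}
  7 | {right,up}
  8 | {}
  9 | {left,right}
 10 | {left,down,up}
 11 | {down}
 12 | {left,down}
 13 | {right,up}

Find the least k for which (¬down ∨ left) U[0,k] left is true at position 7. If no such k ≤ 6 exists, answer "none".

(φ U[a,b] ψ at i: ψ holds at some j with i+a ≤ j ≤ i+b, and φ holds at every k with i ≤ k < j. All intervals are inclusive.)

Need earliest j ≥ 7 with left, and (¬down ∨ left) at every k in [7,j-1].
  j=7: rhs fails.
  j=8: rhs fails.
  j=9: rhs holds; lhs holds on [7,8]. k = 2.

2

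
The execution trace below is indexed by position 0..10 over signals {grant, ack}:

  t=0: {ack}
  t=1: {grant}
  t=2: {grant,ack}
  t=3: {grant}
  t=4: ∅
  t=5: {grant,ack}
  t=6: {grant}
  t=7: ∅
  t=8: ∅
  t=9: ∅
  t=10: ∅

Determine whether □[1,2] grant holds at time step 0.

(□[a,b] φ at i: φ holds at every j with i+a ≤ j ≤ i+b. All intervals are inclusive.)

Yes

Check grant at every j in [1,2]:
  j=1: true
  j=2: true
All positions satisfy it → formula holds.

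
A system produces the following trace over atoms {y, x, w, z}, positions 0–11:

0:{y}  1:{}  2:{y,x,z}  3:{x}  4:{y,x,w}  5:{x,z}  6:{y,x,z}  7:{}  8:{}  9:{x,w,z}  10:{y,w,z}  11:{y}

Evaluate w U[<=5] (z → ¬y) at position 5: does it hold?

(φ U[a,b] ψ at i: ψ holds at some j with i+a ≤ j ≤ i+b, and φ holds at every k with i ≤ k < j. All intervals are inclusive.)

True

Need some j in [5,10] with (z → ¬y), and w at every k in [5,j-1].
  j=5: (z → ¬y) holds; no prefix to check → satisfied.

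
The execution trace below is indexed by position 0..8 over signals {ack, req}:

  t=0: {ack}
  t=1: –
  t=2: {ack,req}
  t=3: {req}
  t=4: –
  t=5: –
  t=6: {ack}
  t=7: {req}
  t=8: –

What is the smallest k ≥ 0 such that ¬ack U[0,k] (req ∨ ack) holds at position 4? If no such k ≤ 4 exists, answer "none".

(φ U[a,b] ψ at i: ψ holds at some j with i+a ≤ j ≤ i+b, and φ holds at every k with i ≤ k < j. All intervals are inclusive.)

Need earliest j ≥ 4 with (req ∨ ack), and ¬ack at every k in [4,j-1].
  j=4: rhs fails.
  j=5: rhs fails.
  j=6: rhs holds; lhs holds on [4,5]. k = 2.

2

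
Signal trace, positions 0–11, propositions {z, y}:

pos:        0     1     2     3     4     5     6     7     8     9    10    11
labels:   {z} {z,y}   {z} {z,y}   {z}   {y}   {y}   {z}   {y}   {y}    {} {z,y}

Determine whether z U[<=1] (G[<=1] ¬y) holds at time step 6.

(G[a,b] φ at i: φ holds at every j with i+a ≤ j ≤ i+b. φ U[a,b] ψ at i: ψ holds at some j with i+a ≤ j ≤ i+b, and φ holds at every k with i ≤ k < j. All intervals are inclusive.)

Need some j in [6,7] with G[<=1] ¬y, and z at every k in [6,j-1].
  j=6: G[<=1] ¬y — fails at 6.
  j=7: G[<=1] ¬y — fails at 8.
No j in the window works → until fails.

No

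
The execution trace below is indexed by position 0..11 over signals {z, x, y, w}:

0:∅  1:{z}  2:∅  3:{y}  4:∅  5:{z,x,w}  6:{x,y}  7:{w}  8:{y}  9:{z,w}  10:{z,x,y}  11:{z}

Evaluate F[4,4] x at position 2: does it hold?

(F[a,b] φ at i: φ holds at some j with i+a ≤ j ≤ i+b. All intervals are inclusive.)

Check x at each j in [6,6]:
  j=6: true
Found at j=6 → formula holds.

Yes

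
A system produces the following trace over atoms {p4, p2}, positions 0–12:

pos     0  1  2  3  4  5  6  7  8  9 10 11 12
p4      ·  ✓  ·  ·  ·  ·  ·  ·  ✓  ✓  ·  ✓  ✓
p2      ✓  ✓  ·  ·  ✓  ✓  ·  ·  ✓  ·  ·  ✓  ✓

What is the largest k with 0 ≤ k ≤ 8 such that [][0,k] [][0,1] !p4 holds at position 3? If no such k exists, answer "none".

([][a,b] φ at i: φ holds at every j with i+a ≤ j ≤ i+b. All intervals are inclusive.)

[][0,1] !p4 must hold from j=3 onward; find where it first fails.
  j=3: holds
  j=4: holds
  j=5: holds
  j=6: holds
  j=7: fails
Holds on [3,6], so largest k = 3.

3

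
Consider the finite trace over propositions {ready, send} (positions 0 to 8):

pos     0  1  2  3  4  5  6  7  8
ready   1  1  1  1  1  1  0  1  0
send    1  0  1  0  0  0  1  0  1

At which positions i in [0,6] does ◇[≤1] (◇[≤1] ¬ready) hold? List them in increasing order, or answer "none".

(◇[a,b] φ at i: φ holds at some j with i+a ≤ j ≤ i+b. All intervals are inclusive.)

Evaluate at each i in [0,6]:
  i=0: ✗ (none in [0,1])
  i=1: ✗ (none in [1,2])
  i=2: ✗ (none in [2,3])
  i=3: ✗ (none in [3,4])
  i=4: ✓ (witness j=5)
  i=5: ✓ (witness j=5)
  i=6: ✓ (witness j=6)

4, 5, 6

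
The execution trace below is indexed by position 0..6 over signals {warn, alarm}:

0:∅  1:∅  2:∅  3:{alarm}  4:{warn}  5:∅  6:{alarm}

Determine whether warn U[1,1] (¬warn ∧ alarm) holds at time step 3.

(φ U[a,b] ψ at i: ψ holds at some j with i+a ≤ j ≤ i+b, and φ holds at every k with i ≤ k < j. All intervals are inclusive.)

Need some j in [4,4] with (¬warn ∧ alarm), and warn at every k in [3,j-1].
  j=4: (¬warn ∧ alarm) false.
No j in the window works → until fails.

False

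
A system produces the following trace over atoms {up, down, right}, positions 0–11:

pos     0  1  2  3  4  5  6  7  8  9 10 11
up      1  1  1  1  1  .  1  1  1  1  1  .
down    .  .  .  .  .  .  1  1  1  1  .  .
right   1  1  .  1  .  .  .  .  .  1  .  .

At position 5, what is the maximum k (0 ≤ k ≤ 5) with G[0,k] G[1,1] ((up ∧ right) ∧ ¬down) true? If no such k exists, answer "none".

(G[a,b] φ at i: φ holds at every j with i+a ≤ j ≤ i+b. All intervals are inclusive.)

G[1,1] ((up ∧ right) ∧ ¬down) must hold from j=5 onward; find where it first fails.
  j=5: fails → no k works.

none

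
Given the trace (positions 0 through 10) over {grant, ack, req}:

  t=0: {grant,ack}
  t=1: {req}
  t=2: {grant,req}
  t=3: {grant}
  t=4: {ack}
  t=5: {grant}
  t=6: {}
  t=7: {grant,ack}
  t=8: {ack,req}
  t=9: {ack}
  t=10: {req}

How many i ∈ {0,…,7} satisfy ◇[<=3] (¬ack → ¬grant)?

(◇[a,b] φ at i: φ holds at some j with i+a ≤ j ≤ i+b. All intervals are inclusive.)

8

Evaluate at each i in [0,7]:
  i=0: ✓ (witness j=0)
  i=1: ✓ (witness j=1)
  i=2: ✓ (witness j=4)
  i=3: ✓ (witness j=4)
  i=4: ✓ (witness j=4)
  i=5: ✓ (witness j=6)
  i=6: ✓ (witness j=6)
  i=7: ✓ (witness j=7)
Positions where it holds: {0, 1, 2, 3, 4, 5, 6, 7} → 8.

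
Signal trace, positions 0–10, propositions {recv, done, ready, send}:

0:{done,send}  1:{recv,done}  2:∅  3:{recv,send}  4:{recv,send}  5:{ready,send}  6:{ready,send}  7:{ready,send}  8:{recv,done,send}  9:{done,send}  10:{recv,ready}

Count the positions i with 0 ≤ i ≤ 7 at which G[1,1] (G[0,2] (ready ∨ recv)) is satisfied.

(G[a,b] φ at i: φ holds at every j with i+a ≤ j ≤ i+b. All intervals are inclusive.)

Evaluate at each i in [0,7]:
  i=0: ✗ (fails at j=1)
  i=1: ✗ (fails at j=2)
  i=2: ✓ (all of [3,3])
  i=3: ✓ (all of [4,4])
  i=4: ✓ (all of [5,5])
  i=5: ✓ (all of [6,6])
  i=6: ✗ (fails at j=7)
  i=7: ✗ (fails at j=8)
Positions where it holds: {2, 3, 4, 5} → 4.

4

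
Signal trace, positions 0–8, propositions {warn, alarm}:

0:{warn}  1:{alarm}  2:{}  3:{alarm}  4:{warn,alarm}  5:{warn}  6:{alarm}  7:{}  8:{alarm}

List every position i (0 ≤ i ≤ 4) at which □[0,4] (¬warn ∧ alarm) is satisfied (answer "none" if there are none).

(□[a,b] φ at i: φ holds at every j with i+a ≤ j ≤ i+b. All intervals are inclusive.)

none

Evaluate at each i in [0,4]:
  i=0: ✗ (fails at j=0)
  i=1: ✗ (fails at j=2)
  i=2: ✗ (fails at j=2)
  i=3: ✗ (fails at j=4)
  i=4: ✗ (fails at j=4)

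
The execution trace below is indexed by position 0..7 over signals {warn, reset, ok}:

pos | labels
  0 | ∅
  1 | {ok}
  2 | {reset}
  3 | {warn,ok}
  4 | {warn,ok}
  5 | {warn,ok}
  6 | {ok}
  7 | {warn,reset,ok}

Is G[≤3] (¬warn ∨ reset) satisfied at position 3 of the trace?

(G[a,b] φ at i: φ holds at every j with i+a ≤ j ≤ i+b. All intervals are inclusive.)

Check (¬warn ∨ reset) at every j in [3,6]:
  j=3: false
  j=4: false
  j=5: false
  j=6: true
Fails at j=3 → formula fails.

No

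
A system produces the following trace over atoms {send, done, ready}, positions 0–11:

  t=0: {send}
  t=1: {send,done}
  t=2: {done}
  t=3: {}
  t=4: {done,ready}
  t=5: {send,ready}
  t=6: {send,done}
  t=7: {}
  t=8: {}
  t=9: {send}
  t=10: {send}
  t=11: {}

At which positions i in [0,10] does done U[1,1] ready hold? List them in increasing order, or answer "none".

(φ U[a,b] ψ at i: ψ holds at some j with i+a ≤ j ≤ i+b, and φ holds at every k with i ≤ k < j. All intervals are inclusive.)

Evaluate at each i in [0,10]:
  i=0: ✗ (no rhs in [1,1])
  i=1: ✗ (no rhs in [2,2])
  i=2: ✗ (no rhs in [3,3])
  i=3: ✗ (lhs fails at k=3 before rhs at j=4)
  i=4: ✓ (rhs at j=5; lhs holds on [4,4])
  i=5: ✗ (no rhs in [6,6])
  i=6: ✗ (no rhs in [7,7])
  i=7: ✗ (no rhs in [8,8])
  i=8: ✗ (no rhs in [9,9])
  i=9: ✗ (no rhs in [10,10])
  i=10: ✗ (no rhs in [11,11])

4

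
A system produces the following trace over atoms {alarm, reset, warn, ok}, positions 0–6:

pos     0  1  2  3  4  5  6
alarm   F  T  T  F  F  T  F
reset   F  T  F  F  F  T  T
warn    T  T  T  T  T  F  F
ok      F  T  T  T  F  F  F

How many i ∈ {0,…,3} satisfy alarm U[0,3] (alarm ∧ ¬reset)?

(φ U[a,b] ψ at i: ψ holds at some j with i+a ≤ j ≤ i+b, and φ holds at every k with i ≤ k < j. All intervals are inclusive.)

2

Evaluate at each i in [0,3]:
  i=0: ✗ (lhs fails at k=0 before rhs at j=2)
  i=1: ✓ (rhs at j=2; lhs holds on [1,1])
  i=2: ✓ (rhs at j=2)
  i=3: ✗ (no rhs in [3,6])
Positions where it holds: {1, 2} → 2.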